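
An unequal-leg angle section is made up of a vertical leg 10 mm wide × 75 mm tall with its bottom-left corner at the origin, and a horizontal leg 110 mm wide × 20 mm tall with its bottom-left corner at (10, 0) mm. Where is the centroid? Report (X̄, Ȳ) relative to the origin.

vertical leg: A = 10 × 75 = 750.00, centroid at (5.00, 37.50).
horizontal leg: A = 110 × 20 = 2200.00, centroid at (65.00, 10.00).
ΣA = 2950.00 mm²
ΣAX̄ = (750.00)(5.00) + (2200.00)(65.00) = 146750.00 mm³
ΣAȲ = (750.00)(37.50) + (2200.00)(10.00) = 50125.00 mm³
X̄ = 146750.00 / 2950.00 = 49.75 mm
Ȳ = 50125.00 / 2950.00 = 16.99 mm

X̄ = 49.75 mm, Ȳ = 16.99 mm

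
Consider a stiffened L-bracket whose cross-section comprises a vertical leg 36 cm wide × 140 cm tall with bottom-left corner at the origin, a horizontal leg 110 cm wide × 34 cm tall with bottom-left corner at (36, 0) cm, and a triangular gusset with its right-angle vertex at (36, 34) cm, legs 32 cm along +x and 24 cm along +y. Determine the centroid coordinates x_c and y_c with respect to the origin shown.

Part | A | x̄ᵢ | ȳᵢ | A·x̄ᵢ | A·ȳᵢ
vertical leg | 5040.00 | 18.00 | 70.00 | 90720.00 | 352800.00
horizontal leg | 3740.00 | 91.00 | 17.00 | 340340.00 | 63580.00
gusset | 384.00 | 46.67 | 42.00 | 17920.00 | 16128.00
Σ | 9164.00 |  |  | 448980.00 | 432508.00
x_c = 448980.00 / 9164.00 = 48.99 cm
y_c = 432508.00 / 9164.00 = 47.20 cm

x_c = 48.99 cm, y_c = 47.20 cm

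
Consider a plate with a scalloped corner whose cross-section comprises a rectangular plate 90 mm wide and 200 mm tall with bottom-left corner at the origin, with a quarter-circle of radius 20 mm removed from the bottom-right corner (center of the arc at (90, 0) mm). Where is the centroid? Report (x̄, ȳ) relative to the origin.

plate: A = 90 × 200 = 18000.00, centroid at (45.00, 100.00).
removed quarter-circle: A = −¼π·20² = -314.16, centroid at (81.51, 8.49).
ΣA = 17685.84 mm²
ΣAx̄ = (18000.00)(45.00) + (-314.16)(81.51) = 784392.33 mm³
ΣAȳ = (18000.00)(100.00) + (-314.16)(8.49) = 1797333.33 mm³
x̄ = 784392.33 / 17685.84 = 44.35 mm
ȳ = 1797333.33 / 17685.84 = 101.63 mm

x̄ = 44.35 mm, ȳ = 101.63 mm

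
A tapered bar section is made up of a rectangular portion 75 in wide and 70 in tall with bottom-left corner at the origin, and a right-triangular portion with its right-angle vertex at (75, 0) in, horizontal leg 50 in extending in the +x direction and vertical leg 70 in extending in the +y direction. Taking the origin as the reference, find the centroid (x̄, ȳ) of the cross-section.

x̄ = 51.04 in, ȳ = 32.08 in

Part | A | x̄ᵢ | ȳᵢ | A·x̄ᵢ | A·ȳᵢ
rectangular portion | 5250.00 | 37.50 | 35.00 | 196875.00 | 183750.00
triangular portion | 1750.00 | 91.67 | 23.33 | 160416.67 | 40833.33
Σ | 7000.00 |  |  | 357291.67 | 224583.33
x̄ = 357291.67 / 7000.00 = 51.04 in
ȳ = 224583.33 / 7000.00 = 32.08 in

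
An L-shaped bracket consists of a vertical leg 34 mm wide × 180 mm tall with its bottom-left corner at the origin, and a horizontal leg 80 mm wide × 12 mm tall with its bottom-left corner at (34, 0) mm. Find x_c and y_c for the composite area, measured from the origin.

Part | A | x̄ᵢ | ȳᵢ | A·x̄ᵢ | A·ȳᵢ
vertical leg | 6120.00 | 17.00 | 90.00 | 104040.00 | 550800.00
horizontal leg | 960.00 | 74.00 | 6.00 | 71040.00 | 5760.00
Σ | 7080.00 |  |  | 175080.00 | 556560.00
x_c = 175080.00 / 7080.00 = 24.73 mm
y_c = 556560.00 / 7080.00 = 78.61 mm

x_c = 24.73 mm, y_c = 78.61 mm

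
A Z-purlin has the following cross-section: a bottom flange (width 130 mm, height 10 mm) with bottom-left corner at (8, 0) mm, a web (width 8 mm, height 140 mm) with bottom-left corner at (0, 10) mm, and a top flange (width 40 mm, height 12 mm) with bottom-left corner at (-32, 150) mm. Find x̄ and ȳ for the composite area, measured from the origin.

x̄ = 32.28 mm, ȳ = 58.96 mm

bottom flange: A = 130 × 10 = 1300.00, centroid at (73.00, 5.00).
web: A = 8 × 140 = 1120.00, centroid at (4.00, 80.00).
top flange: A = 40 × 12 = 480.00, centroid at (-12.00, 156.00).
ΣA = 2900.00 mm², ΣAx̄ = 93620.00 mm³, ΣAȳ = 170980.00 mm³.
x̄ = 93620.00/2900.00 = 32.28 mm; ȳ = 170980.00/2900.00 = 58.96 mm.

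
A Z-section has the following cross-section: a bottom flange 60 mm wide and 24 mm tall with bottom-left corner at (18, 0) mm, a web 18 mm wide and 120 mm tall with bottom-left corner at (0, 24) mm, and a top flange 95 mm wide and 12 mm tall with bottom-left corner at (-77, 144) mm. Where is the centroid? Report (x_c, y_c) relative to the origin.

Part | A | x̄ᵢ | ȳᵢ | A·x̄ᵢ | A·ȳᵢ
bottom flange | 1440.00 | 48.00 | 12.00 | 69120.00 | 17280.00
web | 2160.00 | 9.00 | 84.00 | 19440.00 | 181440.00
top flange | 1140.00 | -29.50 | 150.00 | -33630.00 | 171000.00
Σ | 4740.00 |  |  | 54930.00 | 369720.00
x_c = 54930.00 / 4740.00 = 11.59 mm
y_c = 369720.00 / 4740.00 = 78.00 mm

x_c = 11.59 mm, y_c = 78.00 mm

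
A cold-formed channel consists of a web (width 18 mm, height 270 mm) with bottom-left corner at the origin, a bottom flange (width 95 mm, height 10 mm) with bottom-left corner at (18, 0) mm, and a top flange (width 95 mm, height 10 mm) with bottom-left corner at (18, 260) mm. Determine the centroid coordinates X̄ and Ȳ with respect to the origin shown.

X̄ = 24.88 mm, Ȳ = 135.00 mm

web: A = 18 × 270 = 4860.00, centroid at (9.00, 135.00).
bottom flange: A = 95 × 10 = 950.00, centroid at (65.50, 5.00).
top flange: A = 95 × 10 = 950.00, centroid at (65.50, 265.00).
ΣA = 6760.00 mm², ΣAX̄ = 168190.00 mm³, ΣAȲ = 912600.00 mm³.
X̄ = 168190.00/6760.00 = 24.88 mm; Ȳ = 912600.00/6760.00 = 135.00 mm.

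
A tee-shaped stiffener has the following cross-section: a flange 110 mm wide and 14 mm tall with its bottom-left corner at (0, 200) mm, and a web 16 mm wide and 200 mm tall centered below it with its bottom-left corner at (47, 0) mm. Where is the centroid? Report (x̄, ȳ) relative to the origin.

x̄ = 55.00 mm, ȳ = 134.76 mm

web: A = 16 × 200 = 3200.00, centroid at (55.00, 100.00).
flange: A = 110 × 14 = 1540.00, centroid at (55.00, 207.00).
ΣA = 4740.00 mm², ΣAx̄ = 260700.00 mm³, ΣAȳ = 638780.00 mm³.
x̄ = 260700.00/4740.00 = 55.00 mm; ȳ = 638780.00/4740.00 = 134.76 mm.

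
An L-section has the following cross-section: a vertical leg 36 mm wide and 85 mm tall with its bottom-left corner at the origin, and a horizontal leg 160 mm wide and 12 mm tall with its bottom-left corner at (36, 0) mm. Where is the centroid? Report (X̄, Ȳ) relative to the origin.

vertical leg: A = 36 × 85 = 3060.00, centroid at (18.00, 42.50).
horizontal leg: A = 160 × 12 = 1920.00, centroid at (116.00, 6.00).
ΣA = 4980.00 mm², ΣAX̄ = 277800.00 mm³, ΣAȲ = 141570.00 mm³.
X̄ = 277800.00/4980.00 = 55.78 mm; Ȳ = 141570.00/4980.00 = 28.43 mm.

X̄ = 55.78 mm, Ȳ = 28.43 mm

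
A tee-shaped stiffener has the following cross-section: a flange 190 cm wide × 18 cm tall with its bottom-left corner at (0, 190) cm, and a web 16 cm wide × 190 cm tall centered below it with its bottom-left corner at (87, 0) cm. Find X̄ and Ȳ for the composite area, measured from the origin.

Part | A | x̄ᵢ | ȳᵢ | A·x̄ᵢ | A·ȳᵢ
web | 3040.00 | 95.00 | 95.00 | 288800.00 | 288800.00
flange | 3420.00 | 95.00 | 199.00 | 324900.00 | 680580.00
Σ | 6460.00 |  |  | 613700.00 | 969380.00
X̄ = 613700.00 / 6460.00 = 95.00 cm
Ȳ = 969380.00 / 6460.00 = 150.06 cm

X̄ = 95.00 cm, Ȳ = 150.06 cm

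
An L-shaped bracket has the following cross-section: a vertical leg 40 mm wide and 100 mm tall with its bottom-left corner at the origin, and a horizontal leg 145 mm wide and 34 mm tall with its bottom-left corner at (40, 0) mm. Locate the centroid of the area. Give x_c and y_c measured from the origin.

x_c = 71.07 mm, y_c = 31.78 mm

vertical leg: A = 40 × 100 = 4000.00, centroid at (20.00, 50.00).
horizontal leg: A = 145 × 34 = 4930.00, centroid at (112.50, 17.00).
ΣA = 8930.00 mm², ΣAx_c = 634625.00 mm³, ΣAy_c = 283810.00 mm³.
x_c = 634625.00/8930.00 = 71.07 mm; y_c = 283810.00/8930.00 = 31.78 mm.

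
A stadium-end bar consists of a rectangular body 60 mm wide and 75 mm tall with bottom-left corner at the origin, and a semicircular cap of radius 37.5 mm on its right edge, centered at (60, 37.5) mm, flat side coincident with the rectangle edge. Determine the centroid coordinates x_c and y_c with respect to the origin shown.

Part | A | x̄ᵢ | ȳᵢ | A·x̄ᵢ | A·ȳᵢ
rectangular body | 4500.00 | 30.00 | 37.50 | 135000.00 | 168750.00
semicircular end | 2208.93 | 75.92 | 37.50 | 167692.19 | 82834.96
Σ | 6708.93 |  |  | 302692.19 | 251584.96
x_c = 302692.19 / 6708.93 = 45.12 mm
y_c = 251584.96 / 6708.93 = 37.50 mm

x_c = 45.12 mm, y_c = 37.50 mm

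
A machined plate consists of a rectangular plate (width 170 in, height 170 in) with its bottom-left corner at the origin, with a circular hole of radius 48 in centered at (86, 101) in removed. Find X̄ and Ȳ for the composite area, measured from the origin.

X̄ = 84.67 in, Ȳ = 79.65 in

plate: A = 170 × 170 = 28900.00, centroid at (85.00, 85.00).
hole: A = −π·48² = -7238.23, centroid at (86.00, 101.00).
ΣA = 21661.77 in²
ΣAX̄ = (28900.00)(85.00) + (-7238.23)(86.00) = 1834012.27 in³
ΣAȲ = (28900.00)(85.00) + (-7238.23)(101.00) = 1725438.82 in³
X̄ = 1834012.27 / 21661.77 = 84.67 in
Ȳ = 1725438.82 / 21661.77 = 79.65 in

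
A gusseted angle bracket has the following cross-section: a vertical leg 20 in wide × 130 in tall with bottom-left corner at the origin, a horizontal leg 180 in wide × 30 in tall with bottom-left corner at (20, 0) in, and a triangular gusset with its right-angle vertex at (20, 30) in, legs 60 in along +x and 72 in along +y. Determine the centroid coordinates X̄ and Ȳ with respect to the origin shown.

vertical leg: A = 20 × 130 = 2600.00, centroid at (10.00, 65.00).
horizontal leg: A = 180 × 30 = 5400.00, centroid at (110.00, 15.00).
gusset: A = ½·60·72 = 2160.00, centroid at (40.00, 54.00).
ΣA = 10160.00 in², ΣAX̄ = 706400.00 in³, ΣAȲ = 366640.00 in³.
X̄ = 706400.00/10160.00 = 69.53 in; Ȳ = 366640.00/10160.00 = 36.09 in.

X̄ = 69.53 in, Ȳ = 36.09 in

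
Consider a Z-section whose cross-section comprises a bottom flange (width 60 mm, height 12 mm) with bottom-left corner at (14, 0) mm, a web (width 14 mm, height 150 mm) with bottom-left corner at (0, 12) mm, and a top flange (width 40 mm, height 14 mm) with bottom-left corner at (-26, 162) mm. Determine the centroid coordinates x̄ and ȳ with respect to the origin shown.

Part | A | x̄ᵢ | ȳᵢ | A·x̄ᵢ | A·ȳᵢ
bottom flange | 720.00 | 44.00 | 6.00 | 31680.00 | 4320.00
web | 2100.00 | 7.00 | 87.00 | 14700.00 | 182700.00
top flange | 560.00 | -6.00 | 169.00 | -3360.00 | 94640.00
Σ | 3380.00 |  |  | 43020.00 | 281660.00
x̄ = 43020.00 / 3380.00 = 12.73 mm
ȳ = 281660.00 / 3380.00 = 83.33 mm

x̄ = 12.73 mm, ȳ = 83.33 mm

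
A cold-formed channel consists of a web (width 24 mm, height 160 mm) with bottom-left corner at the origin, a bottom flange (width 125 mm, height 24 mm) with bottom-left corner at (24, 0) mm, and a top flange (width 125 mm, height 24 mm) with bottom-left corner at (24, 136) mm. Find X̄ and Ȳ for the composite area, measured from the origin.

web: A = 24 × 160 = 3840.00, centroid at (12.00, 80.00).
bottom flange: A = 125 × 24 = 3000.00, centroid at (86.50, 12.00).
top flange: A = 125 × 24 = 3000.00, centroid at (86.50, 148.00).
ΣA = 9840.00 mm², ΣAX̄ = 565080.00 mm³, ΣAȲ = 787200.00 mm³.
X̄ = 565080.00/9840.00 = 57.43 mm; Ȳ = 787200.00/9840.00 = 80.00 mm.

X̄ = 57.43 mm, Ȳ = 80.00 mm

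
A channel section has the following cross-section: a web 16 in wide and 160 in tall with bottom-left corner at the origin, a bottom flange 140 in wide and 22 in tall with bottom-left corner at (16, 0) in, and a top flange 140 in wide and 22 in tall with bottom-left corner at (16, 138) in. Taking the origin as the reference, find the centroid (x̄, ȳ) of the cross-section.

x̄ = 63.10 in, ȳ = 80.00 in

web: A = 16 × 160 = 2560.00, centroid at (8.00, 80.00).
bottom flange: A = 140 × 22 = 3080.00, centroid at (86.00, 11.00).
top flange: A = 140 × 22 = 3080.00, centroid at (86.00, 149.00).
ΣA = 8720.00 in², ΣAx̄ = 550240.00 in³, ΣAȳ = 697600.00 in³.
x̄ = 550240.00/8720.00 = 63.10 in; ȳ = 697600.00/8720.00 = 80.00 in.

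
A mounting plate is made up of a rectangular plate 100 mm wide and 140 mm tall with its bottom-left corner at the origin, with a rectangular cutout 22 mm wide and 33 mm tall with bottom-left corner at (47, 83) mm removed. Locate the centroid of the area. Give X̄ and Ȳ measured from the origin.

Part | A | x̄ᵢ | ȳᵢ | A·x̄ᵢ | A·ȳᵢ
plate | 14000.00 | 50.00 | 70.00 | 700000.00 | 980000.00
hole | -726.00 | 58.00 | 99.50 | -42108.00 | -72237.00
Σ | 13274.00 |  |  | 657892.00 | 907763.00
X̄ = 657892.00 / 13274.00 = 49.56 mm
Ȳ = 907763.00 / 13274.00 = 68.39 mm

X̄ = 49.56 mm, Ȳ = 68.39 mm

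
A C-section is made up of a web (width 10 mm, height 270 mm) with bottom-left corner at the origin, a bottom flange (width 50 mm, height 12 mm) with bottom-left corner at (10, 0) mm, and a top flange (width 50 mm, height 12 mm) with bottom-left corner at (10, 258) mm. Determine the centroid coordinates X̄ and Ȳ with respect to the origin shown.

X̄ = 14.23 mm, Ȳ = 135.00 mm

web: A = 10 × 270 = 2700.00, centroid at (5.00, 135.00).
bottom flange: A = 50 × 12 = 600.00, centroid at (35.00, 6.00).
top flange: A = 50 × 12 = 600.00, centroid at (35.00, 264.00).
ΣA = 3900.00 mm²
ΣAX̄ = (2700.00)(5.00) + (600.00)(35.00) + (600.00)(35.00) = 55500.00 mm³
ΣAȲ = (2700.00)(135.00) + (600.00)(6.00) + (600.00)(264.00) = 526500.00 mm³
X̄ = 55500.00 / 3900.00 = 14.23 mm
Ȳ = 526500.00 / 3900.00 = 135.00 mm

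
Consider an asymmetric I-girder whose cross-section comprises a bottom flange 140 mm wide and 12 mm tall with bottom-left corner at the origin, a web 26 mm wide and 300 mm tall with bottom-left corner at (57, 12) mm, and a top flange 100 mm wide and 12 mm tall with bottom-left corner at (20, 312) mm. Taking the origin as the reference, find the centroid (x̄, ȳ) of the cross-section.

bottom flange: A = 140 × 12 = 1680.00, centroid at (70.00, 6.00).
web: A = 26 × 300 = 7800.00, centroid at (70.00, 162.00).
top flange: A = 100 × 12 = 1200.00, centroid at (70.00, 318.00).
ΣA = 10680.00 mm², ΣAx̄ = 747600.00 mm³, ΣAȳ = 1655280.00 mm³.
x̄ = 747600.00/10680.00 = 70.00 mm; ȳ = 1655280.00/10680.00 = 154.99 mm.

x̄ = 70.00 mm, ȳ = 154.99 mm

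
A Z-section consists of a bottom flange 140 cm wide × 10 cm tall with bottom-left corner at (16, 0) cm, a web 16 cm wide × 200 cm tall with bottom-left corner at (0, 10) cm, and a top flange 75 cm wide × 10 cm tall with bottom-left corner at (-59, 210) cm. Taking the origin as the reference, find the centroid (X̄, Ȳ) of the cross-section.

Part | A | x̄ᵢ | ȳᵢ | A·x̄ᵢ | A·ȳᵢ
bottom flange | 1400.00 | 86.00 | 5.00 | 120400.00 | 7000.00
web | 3200.00 | 8.00 | 110.00 | 25600.00 | 352000.00
top flange | 750.00 | -21.50 | 215.00 | -16125.00 | 161250.00
Σ | 5350.00 |  |  | 129875.00 | 520250.00
X̄ = 129875.00 / 5350.00 = 24.28 cm
Ȳ = 520250.00 / 5350.00 = 97.24 cm

X̄ = 24.28 cm, Ȳ = 97.24 cm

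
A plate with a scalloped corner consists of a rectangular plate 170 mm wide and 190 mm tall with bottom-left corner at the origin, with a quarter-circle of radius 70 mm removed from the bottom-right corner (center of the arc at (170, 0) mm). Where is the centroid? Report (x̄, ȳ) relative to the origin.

plate: A = 170 × 190 = 32300.00, centroid at (85.00, 95.00).
removed quarter-circle: A = −¼π·70² = -3848.45, centroid at (140.29, 29.71).
ΣA = 28451.55 mm², ΣAx̄ = 2205596.66 mm³, ΣAȳ = 2954166.67 mm³.
x̄ = 2205596.66/28451.55 = 77.52 mm; ȳ = 2954166.67/28451.55 = 103.83 mm.

x̄ = 77.52 mm, ȳ = 103.83 mm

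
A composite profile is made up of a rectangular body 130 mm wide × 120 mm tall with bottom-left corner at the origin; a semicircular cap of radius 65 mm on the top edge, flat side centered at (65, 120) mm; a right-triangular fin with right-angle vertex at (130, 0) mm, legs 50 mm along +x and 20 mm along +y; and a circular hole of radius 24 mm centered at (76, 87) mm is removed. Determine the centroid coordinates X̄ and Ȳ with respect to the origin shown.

rectangular body: A = 130 × 120 = 15600.00, centroid at (65.00, 60.00).
semicircular top: A = ½π·65² = 6636.61, centroid at (65.00, 147.59).
triangular fin: A = ½·50·20 = 500.00, centroid at (146.67, 6.67).
hole: A = −π·24² = -1809.56, centroid at (76.00, 87.00).
ΣA = 20927.06 mm², ΣAX̄ = 1381186.91 mm³, ΣAȲ = 1761378.91 mm³.
X̄ = 1381186.91/20927.06 = 66.00 mm; Ȳ = 1761378.91/20927.06 = 84.17 mm.

X̄ = 66.00 mm, Ȳ = 84.17 mm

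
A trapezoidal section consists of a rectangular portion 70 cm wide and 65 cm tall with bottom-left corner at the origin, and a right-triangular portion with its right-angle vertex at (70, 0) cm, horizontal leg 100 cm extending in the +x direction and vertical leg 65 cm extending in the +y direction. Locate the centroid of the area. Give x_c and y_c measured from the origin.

Part | A | x̄ᵢ | ȳᵢ | A·x̄ᵢ | A·ȳᵢ
rectangular portion | 4550.00 | 35.00 | 32.50 | 159250.00 | 147875.00
triangular portion | 3250.00 | 103.33 | 21.67 | 335833.33 | 70416.67
Σ | 7800.00 |  |  | 495083.33 | 218291.67
x_c = 495083.33 / 7800.00 = 63.47 cm
y_c = 218291.67 / 7800.00 = 27.99 cm

x_c = 63.47 cm, y_c = 27.99 cm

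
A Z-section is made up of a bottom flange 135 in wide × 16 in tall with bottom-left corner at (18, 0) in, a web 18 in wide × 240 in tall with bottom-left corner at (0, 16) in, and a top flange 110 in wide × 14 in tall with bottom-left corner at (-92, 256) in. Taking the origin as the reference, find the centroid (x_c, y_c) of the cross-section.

bottom flange: A = 135 × 16 = 2160.00, centroid at (85.50, 8.00).
web: A = 18 × 240 = 4320.00, centroid at (9.00, 136.00).
top flange: A = 110 × 14 = 1540.00, centroid at (-37.00, 263.00).
ΣA = 8020.00 in²
ΣAx_c = (2160.00)(85.50) + (4320.00)(9.00) + (1540.00)(-37.00) = 166580.00 in³
ΣAy_c = (2160.00)(8.00) + (4320.00)(136.00) + (1540.00)(263.00) = 1009820.00 in³
x_c = 166580.00 / 8020.00 = 20.77 in
y_c = 1009820.00 / 8020.00 = 125.91 in

x_c = 20.77 in, y_c = 125.91 in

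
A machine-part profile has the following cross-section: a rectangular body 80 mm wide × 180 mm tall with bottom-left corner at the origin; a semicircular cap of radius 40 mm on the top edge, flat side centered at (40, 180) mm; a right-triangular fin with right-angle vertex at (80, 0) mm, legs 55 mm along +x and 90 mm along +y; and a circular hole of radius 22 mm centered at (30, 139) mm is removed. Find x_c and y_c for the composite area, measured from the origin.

x_c = 48.93 mm, y_c = 92.57 mm

rectangular body: A = 80 × 180 = 14400.00, centroid at (40.00, 90.00).
semicircular top: A = ½π·40² = 2513.27, centroid at (40.00, 196.98).
triangular fin: A = ½·55·90 = 2475.00, centroid at (98.33, 30.00).
hole: A = −π·22² = -1520.53, centroid at (30.00, 139.00).
ΣA = 17867.74 mm²
ΣAx_c = (14400.00)(40.00) + (2513.27)(40.00) + (2475.00)(98.33) + (-1520.53)(30.00) = 874290.04 mm³
ΣAy_c = (14400.00)(90.00) + (2513.27)(196.98) + (2475.00)(30.00) + (-1520.53)(139.00) = 1653952.22 mm³
x_c = 874290.04 / 17867.74 = 48.93 mm
y_c = 1653952.22 / 17867.74 = 92.57 mm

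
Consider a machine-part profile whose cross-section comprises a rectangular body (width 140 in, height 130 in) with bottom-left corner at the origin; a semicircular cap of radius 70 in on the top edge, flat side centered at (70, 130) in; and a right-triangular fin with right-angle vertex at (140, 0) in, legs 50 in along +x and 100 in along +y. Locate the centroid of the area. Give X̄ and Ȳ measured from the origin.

Part | A | x̄ᵢ | ȳᵢ | A·x̄ᵢ | A·ȳᵢ
rectangular body | 18200.00 | 70.00 | 65.00 | 1274000.00 | 1183000.00
semicircular top | 7696.90 | 70.00 | 159.71 | 538783.14 | 1229263.93
triangular fin | 2500.00 | 156.67 | 33.33 | 391666.67 | 83333.33
Σ | 28396.90 |  |  | 2204449.81 | 2495597.26
X̄ = 2204449.81 / 28396.90 = 77.63 in
Ȳ = 2495597.26 / 28396.90 = 87.88 in

X̄ = 77.63 in, Ȳ = 87.88 in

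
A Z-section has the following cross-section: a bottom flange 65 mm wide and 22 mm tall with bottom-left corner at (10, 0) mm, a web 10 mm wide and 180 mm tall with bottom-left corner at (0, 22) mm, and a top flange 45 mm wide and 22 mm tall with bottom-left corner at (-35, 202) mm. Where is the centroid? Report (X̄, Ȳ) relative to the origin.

bottom flange: A = 65 × 22 = 1430.00, centroid at (42.50, 11.00).
web: A = 10 × 180 = 1800.00, centroid at (5.00, 112.00).
top flange: A = 45 × 22 = 990.00, centroid at (-12.50, 213.00).
ΣA = 4220.00 mm²
ΣAX̄ = (1430.00)(42.50) + (1800.00)(5.00) + (990.00)(-12.50) = 57400.00 mm³
ΣAȲ = (1430.00)(11.00) + (1800.00)(112.00) + (990.00)(213.00) = 428200.00 mm³
X̄ = 57400.00 / 4220.00 = 13.60 mm
Ȳ = 428200.00 / 4220.00 = 101.47 mm

X̄ = 13.60 mm, Ȳ = 101.47 mm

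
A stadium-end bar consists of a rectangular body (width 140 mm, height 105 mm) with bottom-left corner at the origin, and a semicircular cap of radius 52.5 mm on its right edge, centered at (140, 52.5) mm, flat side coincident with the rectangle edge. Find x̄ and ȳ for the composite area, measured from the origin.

x̄ = 91.00 mm, ȳ = 52.50 mm

rectangular body: A = 140 × 105 = 14700.00, centroid at (70.00, 52.50).
semicircular end: A = ½π·52.5² = 4329.51, centroid at (162.28, 52.50).
ΣA = 19029.51 mm²
ΣAx̄ = (14700.00)(70.00) + (4329.51)(162.28) = 1731599.78 mm³
ΣAȳ = (14700.00)(52.50) + (4329.51)(52.50) = 999049.14 mm³
x̄ = 1731599.78 / 19029.51 = 91.00 mm
ȳ = 999049.14 / 19029.51 = 52.50 mm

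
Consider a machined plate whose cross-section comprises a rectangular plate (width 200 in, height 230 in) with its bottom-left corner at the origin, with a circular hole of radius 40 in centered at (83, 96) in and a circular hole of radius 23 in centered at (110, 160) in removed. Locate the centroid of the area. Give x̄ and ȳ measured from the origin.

x̄ = 101.75 in, ȳ = 115.53 in

Part | A | x̄ᵢ | ȳᵢ | A·x̄ᵢ | A·ȳᵢ
plate | 46000.00 | 100.00 | 115.00 | 4600000.00 | 5290000.00
hole 1 | -5026.55 | 83.00 | 96.00 | -417203.50 | -482548.63
hole 2 | -1661.90 | 110.00 | 160.00 | -182809.28 | -265904.40
Σ | 39311.55 |  |  | 3999987.22 | 4541546.97
x̄ = 3999987.22 / 39311.55 = 101.75 in
ȳ = 4541546.97 / 39311.55 = 115.53 in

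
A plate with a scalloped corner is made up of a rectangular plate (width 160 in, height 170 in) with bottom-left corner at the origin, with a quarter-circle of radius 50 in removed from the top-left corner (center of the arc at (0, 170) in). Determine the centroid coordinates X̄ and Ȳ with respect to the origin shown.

plate: A = 160 × 170 = 27200.00, centroid at (80.00, 85.00).
removed quarter-circle: A = −¼π·50² = -1963.50, centroid at (21.22, 148.78).
ΣA = 25236.50 in²
ΣAX̄ = (27200.00)(80.00) + (-1963.50)(21.22) = 2134333.33 in³
ΣAȲ = (27200.00)(85.00) + (-1963.50)(148.78) = 2019872.45 in³
X̄ = 2134333.33 / 25236.50 = 84.57 in
Ȳ = 2019872.45 / 25236.50 = 80.04 in

X̄ = 84.57 in, Ȳ = 80.04 in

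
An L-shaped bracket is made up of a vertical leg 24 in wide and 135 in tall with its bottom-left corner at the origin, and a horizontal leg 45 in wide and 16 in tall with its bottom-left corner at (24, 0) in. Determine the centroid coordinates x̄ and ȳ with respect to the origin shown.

vertical leg: A = 24 × 135 = 3240.00, centroid at (12.00, 67.50).
horizontal leg: A = 45 × 16 = 720.00, centroid at (46.50, 8.00).
ΣA = 3960.00 in², ΣAx̄ = 72360.00 in³, ΣAȳ = 224460.00 in³.
x̄ = 72360.00/3960.00 = 18.27 in; ȳ = 224460.00/3960.00 = 56.68 in.

x̄ = 18.27 in, ȳ = 56.68 in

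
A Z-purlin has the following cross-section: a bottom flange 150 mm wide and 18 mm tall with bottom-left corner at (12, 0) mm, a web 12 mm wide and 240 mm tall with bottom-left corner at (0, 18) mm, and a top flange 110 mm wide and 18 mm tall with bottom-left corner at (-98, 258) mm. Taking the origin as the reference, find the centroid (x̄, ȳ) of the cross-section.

bottom flange: A = 150 × 18 = 2700.00, centroid at (87.00, 9.00).
web: A = 12 × 240 = 2880.00, centroid at (6.00, 138.00).
top flange: A = 110 × 18 = 1980.00, centroid at (-43.00, 267.00).
ΣA = 7560.00 mm²
ΣAx̄ = (2700.00)(87.00) + (2880.00)(6.00) + (1980.00)(-43.00) = 167040.00 mm³
ΣAȳ = (2700.00)(9.00) + (2880.00)(138.00) + (1980.00)(267.00) = 950400.00 mm³
x̄ = 167040.00 / 7560.00 = 22.10 mm
ȳ = 950400.00 / 7560.00 = 125.71 mm

x̄ = 22.10 mm, ȳ = 125.71 mm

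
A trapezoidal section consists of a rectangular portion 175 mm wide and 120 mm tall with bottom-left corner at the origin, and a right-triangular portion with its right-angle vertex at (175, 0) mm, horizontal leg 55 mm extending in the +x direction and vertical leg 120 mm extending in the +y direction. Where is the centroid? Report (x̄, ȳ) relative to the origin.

rectangular portion: A = 175 × 120 = 21000.00, centroid at (87.50, 60.00).
triangular portion: A = ½·55·120 = 3300.00, centroid at (193.33, 40.00).
ΣA = 24300.00 mm², ΣAx̄ = 2475500.00 mm³, ΣAȳ = 1392000.00 mm³.
x̄ = 2475500.00/24300.00 = 101.87 mm; ȳ = 1392000.00/24300.00 = 57.28 mm.

x̄ = 101.87 mm, ȳ = 57.28 mm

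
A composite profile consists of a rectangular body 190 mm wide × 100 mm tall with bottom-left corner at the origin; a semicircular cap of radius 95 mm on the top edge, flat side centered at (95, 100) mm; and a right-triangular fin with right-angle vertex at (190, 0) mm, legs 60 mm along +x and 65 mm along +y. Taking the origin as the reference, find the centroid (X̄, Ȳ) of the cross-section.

Part | A | x̄ᵢ | ȳᵢ | A·x̄ᵢ | A·ȳᵢ
rectangular body | 19000.00 | 95.00 | 50.00 | 1805000.00 | 950000.00
semicircular top | 14176.44 | 95.00 | 140.32 | 1346761.50 | 1989227.02
triangular fin | 1950.00 | 210.00 | 21.67 | 409500.00 | 42250.00
Σ | 35126.44 |  |  | 3561261.50 | 2981477.02
X̄ = 3561261.50 / 35126.44 = 101.38 mm
Ȳ = 2981477.02 / 35126.44 = 84.88 mm

X̄ = 101.38 mm, Ȳ = 84.88 mm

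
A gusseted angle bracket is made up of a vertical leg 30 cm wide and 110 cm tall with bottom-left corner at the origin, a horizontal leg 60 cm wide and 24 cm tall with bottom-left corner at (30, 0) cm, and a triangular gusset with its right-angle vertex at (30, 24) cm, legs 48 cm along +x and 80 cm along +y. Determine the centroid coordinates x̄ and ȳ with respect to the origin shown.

vertical leg: A = 30 × 110 = 3300.00, centroid at (15.00, 55.00).
horizontal leg: A = 60 × 24 = 1440.00, centroid at (60.00, 12.00).
gusset: A = ½·48·80 = 1920.00, centroid at (46.00, 50.67).
ΣA = 6660.00 cm²
ΣAx̄ = (3300.00)(15.00) + (1440.00)(60.00) + (1920.00)(46.00) = 224220.00 cm³
ΣAȳ = (3300.00)(55.00) + (1440.00)(12.00) + (1920.00)(50.67) = 296060.00 cm³
x̄ = 224220.00 / 6660.00 = 33.67 cm
ȳ = 296060.00 / 6660.00 = 44.45 cm

x̄ = 33.67 cm, ȳ = 44.45 cm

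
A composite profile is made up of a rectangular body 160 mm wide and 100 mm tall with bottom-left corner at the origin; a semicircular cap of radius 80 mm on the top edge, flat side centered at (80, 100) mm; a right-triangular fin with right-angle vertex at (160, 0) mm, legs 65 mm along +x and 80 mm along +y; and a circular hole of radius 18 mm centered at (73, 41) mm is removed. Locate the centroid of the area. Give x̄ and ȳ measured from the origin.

rectangular body: A = 160 × 100 = 16000.00, centroid at (80.00, 50.00).
semicircular top: A = ½π·80² = 10053.10, centroid at (80.00, 133.95).
triangular fin: A = ½·65·80 = 2600.00, centroid at (181.67, 26.67).
hole: A = −π·18² = -1017.88, centroid at (73.00, 41.00).
ΣA = 27635.22 mm², ΣAx̄ = 2482276.10 mm³, ΣAȳ = 2174243.40 mm³.
x̄ = 2482276.10/27635.22 = 89.82 mm; ȳ = 2174243.40/27635.22 = 78.68 mm.

x̄ = 89.82 mm, ȳ = 78.68 mm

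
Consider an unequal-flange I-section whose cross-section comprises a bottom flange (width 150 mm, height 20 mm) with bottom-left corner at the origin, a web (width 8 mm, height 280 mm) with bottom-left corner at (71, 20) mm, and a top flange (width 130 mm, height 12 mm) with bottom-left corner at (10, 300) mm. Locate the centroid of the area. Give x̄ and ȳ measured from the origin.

x̄ = 75.00 mm, ȳ = 127.32 mm

bottom flange: A = 150 × 20 = 3000.00, centroid at (75.00, 10.00).
web: A = 8 × 280 = 2240.00, centroid at (75.00, 160.00).
top flange: A = 130 × 12 = 1560.00, centroid at (75.00, 306.00).
ΣA = 6800.00 mm²
ΣAx̄ = (3000.00)(75.00) + (2240.00)(75.00) + (1560.00)(75.00) = 510000.00 mm³
ΣAȳ = (3000.00)(10.00) + (2240.00)(160.00) + (1560.00)(306.00) = 865760.00 mm³
x̄ = 510000.00 / 6800.00 = 75.00 mm
ȳ = 865760.00 / 6800.00 = 127.32 mm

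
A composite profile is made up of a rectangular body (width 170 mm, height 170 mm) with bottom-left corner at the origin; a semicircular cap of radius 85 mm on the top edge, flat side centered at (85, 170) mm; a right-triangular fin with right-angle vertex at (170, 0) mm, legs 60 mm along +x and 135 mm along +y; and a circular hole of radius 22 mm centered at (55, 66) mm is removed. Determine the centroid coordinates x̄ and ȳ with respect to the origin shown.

rectangular body: A = 170 × 170 = 28900.00, centroid at (85.00, 85.00).
semicircular top: A = ½π·85² = 11349.00, centroid at (85.00, 206.08).
triangular fin: A = ½·60·135 = 4050.00, centroid at (190.00, 45.00).
hole: A = −π·22² = -1520.53, centroid at (55.00, 66.00).
ΣA = 42778.47 mm², ΣAx̄ = 4107036.10 mm³, ΣAȳ = 4877142.22 mm³.
x̄ = 4107036.10/42778.47 = 96.01 mm; ȳ = 4877142.22/42778.47 = 114.01 mm.

x̄ = 96.01 mm, ȳ = 114.01 mm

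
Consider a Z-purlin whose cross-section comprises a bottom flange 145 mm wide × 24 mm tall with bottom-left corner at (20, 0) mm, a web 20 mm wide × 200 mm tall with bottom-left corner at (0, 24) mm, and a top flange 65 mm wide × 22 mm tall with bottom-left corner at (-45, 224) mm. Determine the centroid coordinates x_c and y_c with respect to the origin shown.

bottom flange: A = 145 × 24 = 3480.00, centroid at (92.50, 12.00).
web: A = 20 × 200 = 4000.00, centroid at (10.00, 124.00).
top flange: A = 65 × 22 = 1430.00, centroid at (-12.50, 235.00).
ΣA = 8910.00 mm², ΣAx_c = 344025.00 mm³, ΣAy_c = 873810.00 mm³.
x_c = 344025.00/8910.00 = 38.61 mm; y_c = 873810.00/8910.00 = 98.07 mm.

x_c = 38.61 mm, y_c = 98.07 mm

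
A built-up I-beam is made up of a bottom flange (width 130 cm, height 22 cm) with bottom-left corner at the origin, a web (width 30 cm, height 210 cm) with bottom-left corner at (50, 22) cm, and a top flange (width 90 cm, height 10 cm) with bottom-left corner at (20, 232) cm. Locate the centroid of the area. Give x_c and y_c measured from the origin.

x_c = 65.00 cm, y_c = 103.86 cm

bottom flange: A = 130 × 22 = 2860.00, centroid at (65.00, 11.00).
web: A = 30 × 210 = 6300.00, centroid at (65.00, 127.00).
top flange: A = 90 × 10 = 900.00, centroid at (65.00, 237.00).
ΣA = 10060.00 cm²
ΣAx_c = (2860.00)(65.00) + (6300.00)(65.00) + (900.00)(65.00) = 653900.00 cm³
ΣAy_c = (2860.00)(11.00) + (6300.00)(127.00) + (900.00)(237.00) = 1044860.00 cm³
x_c = 653900.00 / 10060.00 = 65.00 cm
y_c = 1044860.00 / 10060.00 = 103.86 cm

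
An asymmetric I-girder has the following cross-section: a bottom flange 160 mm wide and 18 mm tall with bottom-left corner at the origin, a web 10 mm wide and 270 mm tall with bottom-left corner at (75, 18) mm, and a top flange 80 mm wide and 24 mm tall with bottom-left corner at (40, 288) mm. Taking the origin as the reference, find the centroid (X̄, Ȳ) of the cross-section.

Part | A | x̄ᵢ | ȳᵢ | A·x̄ᵢ | A·ȳᵢ
bottom flange | 2880.00 | 80.00 | 9.00 | 230400.00 | 25920.00
web | 2700.00 | 80.00 | 153.00 | 216000.00 | 413100.00
top flange | 1920.00 | 80.00 | 300.00 | 153600.00 | 576000.00
Σ | 7500.00 |  |  | 600000.00 | 1015020.00
X̄ = 600000.00 / 7500.00 = 80.00 mm
Ȳ = 1015020.00 / 7500.00 = 135.34 mm

X̄ = 80.00 mm, Ȳ = 135.34 mm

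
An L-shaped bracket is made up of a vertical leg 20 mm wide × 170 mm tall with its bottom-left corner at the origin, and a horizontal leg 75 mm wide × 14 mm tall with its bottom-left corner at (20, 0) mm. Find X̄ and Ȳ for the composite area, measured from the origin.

X̄ = 21.21 mm, Ȳ = 66.60 mm

vertical leg: A = 20 × 170 = 3400.00, centroid at (10.00, 85.00).
horizontal leg: A = 75 × 14 = 1050.00, centroid at (57.50, 7.00).
ΣA = 4450.00 mm², ΣAX̄ = 94375.00 mm³, ΣAȲ = 296350.00 mm³.
X̄ = 94375.00/4450.00 = 21.21 mm; Ȳ = 296350.00/4450.00 = 66.60 mm.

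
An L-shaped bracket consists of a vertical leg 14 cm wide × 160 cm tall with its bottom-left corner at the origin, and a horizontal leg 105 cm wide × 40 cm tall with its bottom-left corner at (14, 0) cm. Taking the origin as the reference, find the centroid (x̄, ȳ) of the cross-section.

vertical leg: A = 14 × 160 = 2240.00, centroid at (7.00, 80.00).
horizontal leg: A = 105 × 40 = 4200.00, centroid at (66.50, 20.00).
ΣA = 6440.00 cm², ΣAx̄ = 294980.00 cm³, ΣAȳ = 263200.00 cm³.
x̄ = 294980.00/6440.00 = 45.80 cm; ȳ = 263200.00/6440.00 = 40.87 cm.

x̄ = 45.80 cm, ȳ = 40.87 cm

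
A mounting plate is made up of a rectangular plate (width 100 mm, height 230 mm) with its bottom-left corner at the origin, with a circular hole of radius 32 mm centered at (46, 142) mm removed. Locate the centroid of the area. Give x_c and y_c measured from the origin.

x_c = 50.65 mm, y_c = 110.61 mm

plate: A = 100 × 230 = 23000.00, centroid at (50.00, 115.00).
hole: A = −π·32² = -3216.99, centroid at (46.00, 142.00).
ΣA = 19783.01 mm²
ΣAx_c = (23000.00)(50.00) + (-3216.99)(46.00) = 1002018.42 mm³
ΣAy_c = (23000.00)(115.00) + (-3216.99)(142.00) = 2188187.30 mm³
x_c = 1002018.42 / 19783.01 = 50.65 mm
y_c = 2188187.30 / 19783.01 = 110.61 mm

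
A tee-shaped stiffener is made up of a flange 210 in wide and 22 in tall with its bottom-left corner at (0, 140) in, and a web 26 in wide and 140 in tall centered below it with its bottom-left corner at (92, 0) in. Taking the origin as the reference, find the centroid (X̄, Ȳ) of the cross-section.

Part | A | x̄ᵢ | ȳᵢ | A·x̄ᵢ | A·ȳᵢ
web | 3640.00 | 105.00 | 70.00 | 382200.00 | 254800.00
flange | 4620.00 | 105.00 | 151.00 | 485100.00 | 697620.00
Σ | 8260.00 |  |  | 867300.00 | 952420.00
X̄ = 867300.00 / 8260.00 = 105.00 in
Ȳ = 952420.00 / 8260.00 = 115.31 in

X̄ = 105.00 in, Ȳ = 115.31 in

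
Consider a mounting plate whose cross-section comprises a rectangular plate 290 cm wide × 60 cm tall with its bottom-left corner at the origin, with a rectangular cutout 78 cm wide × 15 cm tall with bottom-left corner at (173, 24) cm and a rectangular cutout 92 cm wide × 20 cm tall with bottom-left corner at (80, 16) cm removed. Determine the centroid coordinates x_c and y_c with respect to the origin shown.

x_c = 141.98 cm, y_c = 30.39 cm

plate: A = 290 × 60 = 17400.00, centroid at (145.00, 30.00).
hole 1: A = −(78 × 15) = -1170.00, centroid at (212.00, 31.50).
hole 2: A = −(92 × 20) = -1840.00, centroid at (126.00, 26.00).
ΣA = 14390.00 cm², ΣAx_c = 2043120.00 cm³, ΣAy_c = 437305.00 cm³.
x_c = 2043120.00/14390.00 = 141.98 cm; y_c = 437305.00/14390.00 = 30.39 cm.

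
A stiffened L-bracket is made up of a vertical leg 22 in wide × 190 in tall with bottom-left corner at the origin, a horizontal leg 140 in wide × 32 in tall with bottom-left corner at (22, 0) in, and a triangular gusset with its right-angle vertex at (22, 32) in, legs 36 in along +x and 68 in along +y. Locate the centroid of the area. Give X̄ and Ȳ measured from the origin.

vertical leg: A = 22 × 190 = 4180.00, centroid at (11.00, 95.00).
horizontal leg: A = 140 × 32 = 4480.00, centroid at (92.00, 16.00).
gusset: A = ½·36·68 = 1224.00, centroid at (34.00, 54.67).
ΣA = 9884.00 in², ΣAX̄ = 499756.00 in³, ΣAȲ = 535692.00 in³.
X̄ = 499756.00/9884.00 = 50.56 in; Ȳ = 535692.00/9884.00 = 54.20 in.

X̄ = 50.56 in, Ȳ = 54.20 in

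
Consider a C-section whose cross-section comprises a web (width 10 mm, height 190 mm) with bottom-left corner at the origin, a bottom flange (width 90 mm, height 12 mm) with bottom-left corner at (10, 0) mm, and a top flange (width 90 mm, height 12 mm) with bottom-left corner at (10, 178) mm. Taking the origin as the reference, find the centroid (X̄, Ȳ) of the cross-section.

X̄ = 31.60 mm, Ȳ = 95.00 mm

web: A = 10 × 190 = 1900.00, centroid at (5.00, 95.00).
bottom flange: A = 90 × 12 = 1080.00, centroid at (55.00, 6.00).
top flange: A = 90 × 12 = 1080.00, centroid at (55.00, 184.00).
ΣA = 4060.00 mm², ΣAX̄ = 128300.00 mm³, ΣAȲ = 385700.00 mm³.
X̄ = 128300.00/4060.00 = 31.60 mm; Ȳ = 385700.00/4060.00 = 95.00 mm.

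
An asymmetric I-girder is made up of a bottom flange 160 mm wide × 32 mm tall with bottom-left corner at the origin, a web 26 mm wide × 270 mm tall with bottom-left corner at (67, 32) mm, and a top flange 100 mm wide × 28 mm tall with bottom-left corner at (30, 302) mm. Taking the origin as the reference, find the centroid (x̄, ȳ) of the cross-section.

bottom flange: A = 160 × 32 = 5120.00, centroid at (80.00, 16.00).
web: A = 26 × 270 = 7020.00, centroid at (80.00, 167.00).
top flange: A = 100 × 28 = 2800.00, centroid at (80.00, 316.00).
ΣA = 14940.00 mm²
ΣAx̄ = (5120.00)(80.00) + (7020.00)(80.00) + (2800.00)(80.00) = 1195200.00 mm³
ΣAȳ = (5120.00)(16.00) + (7020.00)(167.00) + (2800.00)(316.00) = 2139060.00 mm³
x̄ = 1195200.00 / 14940.00 = 80.00 mm
ȳ = 2139060.00 / 14940.00 = 143.18 mm

x̄ = 80.00 mm, ȳ = 143.18 mm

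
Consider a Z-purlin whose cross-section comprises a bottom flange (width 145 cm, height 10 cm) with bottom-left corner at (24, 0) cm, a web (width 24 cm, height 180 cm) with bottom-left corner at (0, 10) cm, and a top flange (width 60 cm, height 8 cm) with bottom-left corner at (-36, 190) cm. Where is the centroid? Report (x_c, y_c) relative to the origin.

x_c = 30.22 cm, y_c = 85.18 cm

bottom flange: A = 145 × 10 = 1450.00, centroid at (96.50, 5.00).
web: A = 24 × 180 = 4320.00, centroid at (12.00, 100.00).
top flange: A = 60 × 8 = 480.00, centroid at (-6.00, 194.00).
ΣA = 6250.00 cm²
ΣAx_c = (1450.00)(96.50) + (4320.00)(12.00) + (480.00)(-6.00) = 188885.00 cm³
ΣAy_c = (1450.00)(5.00) + (4320.00)(100.00) + (480.00)(194.00) = 532370.00 cm³
x_c = 188885.00 / 6250.00 = 30.22 cm
y_c = 532370.00 / 6250.00 = 85.18 cm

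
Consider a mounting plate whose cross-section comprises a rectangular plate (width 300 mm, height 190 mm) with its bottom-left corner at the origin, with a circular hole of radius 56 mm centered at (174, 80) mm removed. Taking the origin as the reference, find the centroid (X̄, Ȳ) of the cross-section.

plate: A = 300 × 190 = 57000.00, centroid at (150.00, 95.00).
hole: A = −π·56² = -9852.03, centroid at (174.00, 80.00).
ΣA = 47147.97 mm², ΣAX̄ = 6835745.99 mm³, ΣAȲ = 4626837.24 mm³.
X̄ = 6835745.99/47147.97 = 144.98 mm; Ȳ = 4626837.24/47147.97 = 98.13 mm.

X̄ = 144.98 mm, Ȳ = 98.13 mm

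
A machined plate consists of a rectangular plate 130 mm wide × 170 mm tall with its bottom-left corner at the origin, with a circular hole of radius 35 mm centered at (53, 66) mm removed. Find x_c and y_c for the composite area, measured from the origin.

x_c = 67.53 mm, y_c = 89.01 mm

Part | A | x̄ᵢ | ȳᵢ | A·x̄ᵢ | A·ȳᵢ
plate | 22100.00 | 65.00 | 85.00 | 1436500.00 | 1878500.00
hole | -3848.45 | 53.00 | 66.00 | -203967.90 | -253997.77
Σ | 18251.55 |  |  | 1232532.10 | 1624502.23
x_c = 1232532.10 / 18251.55 = 67.53 mm
y_c = 1624502.23 / 18251.55 = 89.01 mm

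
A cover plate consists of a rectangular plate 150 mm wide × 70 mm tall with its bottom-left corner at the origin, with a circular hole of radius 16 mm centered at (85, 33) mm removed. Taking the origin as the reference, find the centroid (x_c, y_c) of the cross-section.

Part | A | x̄ᵢ | ȳᵢ | A·x̄ᵢ | A·ȳᵢ
plate | 10500.00 | 75.00 | 35.00 | 787500.00 | 367500.00
hole | -804.25 | 85.00 | 33.00 | -68361.06 | -26540.17
Σ | 9695.75 |  |  | 719138.94 | 340959.83
x_c = 719138.94 / 9695.75 = 74.17 mm
y_c = 340959.83 / 9695.75 = 35.17 mm

x_c = 74.17 mm, y_c = 35.17 mm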